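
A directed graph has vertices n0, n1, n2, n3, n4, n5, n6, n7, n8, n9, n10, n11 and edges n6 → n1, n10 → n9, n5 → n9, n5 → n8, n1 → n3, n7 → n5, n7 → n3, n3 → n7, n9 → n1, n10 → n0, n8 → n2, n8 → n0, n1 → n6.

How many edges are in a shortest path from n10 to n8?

Distance 0: n10.
Distance 1: n0, n9.
Distance 2: n1.
Distance 3: n3, n6.
Distance 4: n7.
Distance 5: n5.
Distance 6: n8 — contains n8.

6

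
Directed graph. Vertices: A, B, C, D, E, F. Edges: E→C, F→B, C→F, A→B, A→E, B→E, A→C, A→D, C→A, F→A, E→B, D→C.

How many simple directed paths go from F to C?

5

F→A→B→E→C
F→A→C
F→A→D→C
F→A→E→C
F→B→E→C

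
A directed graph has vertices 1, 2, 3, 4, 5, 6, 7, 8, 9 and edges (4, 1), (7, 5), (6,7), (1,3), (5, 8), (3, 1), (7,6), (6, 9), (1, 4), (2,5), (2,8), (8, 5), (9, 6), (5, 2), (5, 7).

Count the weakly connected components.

From 1: component {1, 3, 4}.
From 2: component {2, 5, 6, 7, 8, 9}.
That's 2 components.

2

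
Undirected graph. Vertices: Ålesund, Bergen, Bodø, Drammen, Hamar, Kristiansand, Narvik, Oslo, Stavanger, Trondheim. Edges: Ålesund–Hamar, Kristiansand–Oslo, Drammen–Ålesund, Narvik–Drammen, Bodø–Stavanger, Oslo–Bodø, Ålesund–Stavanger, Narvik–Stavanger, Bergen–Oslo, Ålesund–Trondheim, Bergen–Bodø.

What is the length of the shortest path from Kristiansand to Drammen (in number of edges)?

5

Distance 0: Kristiansand.
Distance 1: Oslo.
Distance 2: Bergen, Bodø.
Distance 3: Stavanger.
Distance 4: Ålesund, Narvik.
Distance 5: Drammen, Hamar, Trondheim — contains Drammen.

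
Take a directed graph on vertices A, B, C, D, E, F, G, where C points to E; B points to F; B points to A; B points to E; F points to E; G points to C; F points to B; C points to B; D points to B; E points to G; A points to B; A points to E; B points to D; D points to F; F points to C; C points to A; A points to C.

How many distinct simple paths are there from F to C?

F→B→A→C
F→B→A→E→G→C
F→B→E→G→C
F→C
F→E→G→C

5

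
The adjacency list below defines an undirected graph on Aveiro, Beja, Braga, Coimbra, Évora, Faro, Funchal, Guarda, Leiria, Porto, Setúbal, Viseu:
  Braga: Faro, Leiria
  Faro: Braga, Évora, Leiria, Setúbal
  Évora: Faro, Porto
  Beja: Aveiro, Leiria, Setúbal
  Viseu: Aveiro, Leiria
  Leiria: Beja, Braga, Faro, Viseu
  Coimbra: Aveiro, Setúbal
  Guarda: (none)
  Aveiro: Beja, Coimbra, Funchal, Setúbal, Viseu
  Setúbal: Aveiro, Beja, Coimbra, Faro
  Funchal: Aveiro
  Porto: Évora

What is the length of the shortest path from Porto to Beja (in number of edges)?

Distance 0: Porto.
Distance 1: Évora.
Distance 2: Faro.
Distance 3: Braga, Leiria, Setúbal.
Distance 4: Aveiro, Beja, Coimbra, Viseu — contains Beja.

4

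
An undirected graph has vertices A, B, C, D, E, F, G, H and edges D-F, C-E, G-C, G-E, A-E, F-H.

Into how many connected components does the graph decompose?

From A: component {A, C, E, G}.
From B: component {B}.
From D: component {D, F, H}.
That's 3 components.

3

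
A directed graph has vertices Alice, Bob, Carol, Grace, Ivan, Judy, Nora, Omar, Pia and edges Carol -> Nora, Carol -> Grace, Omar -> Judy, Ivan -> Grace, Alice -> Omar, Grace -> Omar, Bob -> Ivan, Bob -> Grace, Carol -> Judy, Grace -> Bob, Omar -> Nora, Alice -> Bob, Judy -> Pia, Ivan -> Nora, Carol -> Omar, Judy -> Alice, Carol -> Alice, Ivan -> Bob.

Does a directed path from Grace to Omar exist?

Explore from Grace.
Distance 1: reach Bob, Omar.
Found Omar.

Yes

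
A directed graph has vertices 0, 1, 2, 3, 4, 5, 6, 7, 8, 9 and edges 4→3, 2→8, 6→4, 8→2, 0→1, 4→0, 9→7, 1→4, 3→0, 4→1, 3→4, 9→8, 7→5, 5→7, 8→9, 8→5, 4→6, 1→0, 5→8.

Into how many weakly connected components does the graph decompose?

2

From 0: component {0, 1, 3, 4, 6}.
From 2: component {2, 5, 7, 8, 9}.
That's 2 components.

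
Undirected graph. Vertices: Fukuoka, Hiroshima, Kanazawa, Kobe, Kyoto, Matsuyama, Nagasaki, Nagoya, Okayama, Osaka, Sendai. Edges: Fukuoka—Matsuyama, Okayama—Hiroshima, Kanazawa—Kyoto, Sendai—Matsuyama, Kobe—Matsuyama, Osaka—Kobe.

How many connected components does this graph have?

5

From Fukuoka: component {Fukuoka, Kobe, Matsuyama, Osaka, Sendai}.
From Hiroshima: component {Hiroshima, Okayama}.
From Kanazawa: component {Kanazawa, Kyoto}.
From Nagasaki: component {Nagasaki}.
From Nagoya: component {Nagoya}.
That's 5 components.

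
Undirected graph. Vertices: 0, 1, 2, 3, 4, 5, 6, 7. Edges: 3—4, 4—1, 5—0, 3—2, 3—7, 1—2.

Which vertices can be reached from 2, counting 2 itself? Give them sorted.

1, 2, 3, 4, 7

Start at 2.
Its neighbours: 1, 3.
Then their neighbours: 4, 7.
Nothing further is reachable.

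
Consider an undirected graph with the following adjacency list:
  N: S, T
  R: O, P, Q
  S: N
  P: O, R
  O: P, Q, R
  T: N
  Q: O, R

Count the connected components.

2

From N: component {N, S, T}.
From O: component {O, P, Q, R}.
That's 2 components.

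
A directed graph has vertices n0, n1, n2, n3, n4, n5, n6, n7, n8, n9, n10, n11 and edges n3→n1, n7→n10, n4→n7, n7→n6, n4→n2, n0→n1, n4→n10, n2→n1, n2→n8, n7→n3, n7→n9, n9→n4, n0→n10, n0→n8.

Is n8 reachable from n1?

n1 has no outgoing edges, so nothing is reachable from it.

No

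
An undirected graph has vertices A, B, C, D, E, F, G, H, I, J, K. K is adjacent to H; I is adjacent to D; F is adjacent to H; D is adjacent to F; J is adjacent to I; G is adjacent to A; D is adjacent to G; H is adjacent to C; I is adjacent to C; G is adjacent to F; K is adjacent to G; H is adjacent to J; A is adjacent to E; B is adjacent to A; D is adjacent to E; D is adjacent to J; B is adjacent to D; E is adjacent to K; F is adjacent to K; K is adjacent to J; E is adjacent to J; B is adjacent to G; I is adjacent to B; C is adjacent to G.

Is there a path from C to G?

Yes

Explore from C.
Distance 1: reach G, H, I.
Found G.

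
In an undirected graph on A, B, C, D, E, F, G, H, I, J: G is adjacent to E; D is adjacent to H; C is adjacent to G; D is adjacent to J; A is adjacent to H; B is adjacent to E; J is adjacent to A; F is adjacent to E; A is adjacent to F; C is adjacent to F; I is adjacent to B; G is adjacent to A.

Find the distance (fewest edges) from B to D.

5

Distance 0: B.
Distance 1: E, I.
Distance 2: F, G.
Distance 3: A, C.
Distance 4: H, J.
Distance 5: D — contains D.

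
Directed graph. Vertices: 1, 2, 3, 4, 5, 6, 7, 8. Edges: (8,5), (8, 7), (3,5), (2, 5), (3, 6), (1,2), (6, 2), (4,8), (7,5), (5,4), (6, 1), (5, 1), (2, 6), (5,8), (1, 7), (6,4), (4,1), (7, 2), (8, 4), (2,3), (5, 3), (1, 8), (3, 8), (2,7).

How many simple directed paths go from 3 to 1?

26

3→5→1
3→5→4→1
3→5→4→8→7→2→6→1
3→5→8→4→1
3→5→8→7→2→6→1
3→5→8→7→2→6→4→1
3→6→1
3→6→2→5→1
... and 18 more.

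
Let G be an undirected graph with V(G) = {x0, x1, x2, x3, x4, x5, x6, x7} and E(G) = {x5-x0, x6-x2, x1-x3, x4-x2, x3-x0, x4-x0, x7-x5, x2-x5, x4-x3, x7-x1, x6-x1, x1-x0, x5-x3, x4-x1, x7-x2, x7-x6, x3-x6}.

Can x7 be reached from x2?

Explore from x2.
Distance 1: reach x4, x5, x6, x7.
Found x7.

Yes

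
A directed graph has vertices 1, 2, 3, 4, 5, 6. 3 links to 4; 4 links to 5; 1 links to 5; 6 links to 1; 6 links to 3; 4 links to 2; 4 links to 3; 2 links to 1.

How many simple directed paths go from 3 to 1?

3→4→2→1

1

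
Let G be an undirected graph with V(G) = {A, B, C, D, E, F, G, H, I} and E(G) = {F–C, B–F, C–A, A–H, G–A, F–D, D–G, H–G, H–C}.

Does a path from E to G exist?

E has no edges, so nothing is reachable from it.

No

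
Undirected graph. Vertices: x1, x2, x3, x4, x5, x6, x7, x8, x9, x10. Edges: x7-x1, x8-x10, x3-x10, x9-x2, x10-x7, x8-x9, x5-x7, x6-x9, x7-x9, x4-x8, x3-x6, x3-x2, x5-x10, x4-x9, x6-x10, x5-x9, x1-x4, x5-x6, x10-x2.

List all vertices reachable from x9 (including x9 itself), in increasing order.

Start at x9.
Its neighbours: x2, x4, x5, x6, x7, x8.
Then their neighbours: x1, x3, x10.
Every vertex is now reached.

x1, x2, x3, x4, x5, x6, x7, x8, x9, x10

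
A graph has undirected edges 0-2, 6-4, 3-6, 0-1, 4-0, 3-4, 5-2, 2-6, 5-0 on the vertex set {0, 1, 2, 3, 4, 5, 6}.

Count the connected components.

From 0: component {0, 1, 2, 3, 4, 5, 6}.
That's 1 component.

1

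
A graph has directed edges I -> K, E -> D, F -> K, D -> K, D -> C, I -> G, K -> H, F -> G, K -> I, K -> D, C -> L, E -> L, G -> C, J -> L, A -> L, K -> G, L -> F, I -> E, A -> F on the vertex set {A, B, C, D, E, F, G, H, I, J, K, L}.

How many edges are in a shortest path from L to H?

Distance 0: L.
Distance 1: F.
Distance 2: G, K.
Distance 3: C, D, H, I — contains H.

3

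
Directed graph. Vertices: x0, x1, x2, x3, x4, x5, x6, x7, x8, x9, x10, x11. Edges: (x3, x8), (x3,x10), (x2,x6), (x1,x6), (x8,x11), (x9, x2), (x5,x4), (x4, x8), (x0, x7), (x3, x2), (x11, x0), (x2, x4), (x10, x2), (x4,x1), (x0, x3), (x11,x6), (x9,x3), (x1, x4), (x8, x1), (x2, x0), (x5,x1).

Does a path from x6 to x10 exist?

No

x6 has no outgoing edges, so nothing is reachable from it.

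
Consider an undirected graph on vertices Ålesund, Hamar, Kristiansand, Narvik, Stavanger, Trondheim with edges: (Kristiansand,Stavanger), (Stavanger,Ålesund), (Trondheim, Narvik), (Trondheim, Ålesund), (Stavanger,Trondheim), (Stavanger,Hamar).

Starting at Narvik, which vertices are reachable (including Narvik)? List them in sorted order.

Ålesund, Hamar, Kristiansand, Narvik, Stavanger, Trondheim

Start at Narvik.
Its neighbours: Trondheim.
Then their neighbours: Ålesund, Stavanger.
Then next layer: Hamar, Kristiansand.
Every vertex is now reached.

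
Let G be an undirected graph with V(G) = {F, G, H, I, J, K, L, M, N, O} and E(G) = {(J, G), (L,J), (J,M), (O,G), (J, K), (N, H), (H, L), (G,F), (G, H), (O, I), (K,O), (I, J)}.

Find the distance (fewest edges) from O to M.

3

Distance 0: O.
Distance 1: G, I, K.
Distance 2: F, H, J.
Distance 3: L, M, N — contains M.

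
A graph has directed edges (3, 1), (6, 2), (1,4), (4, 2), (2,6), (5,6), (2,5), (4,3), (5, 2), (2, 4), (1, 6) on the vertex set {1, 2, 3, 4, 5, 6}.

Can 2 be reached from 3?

Explore from 3.
Distance 1: reach 1.
Distance 2: reach 4, 6.
Distance 3: reach 2.
Found 2.

Yes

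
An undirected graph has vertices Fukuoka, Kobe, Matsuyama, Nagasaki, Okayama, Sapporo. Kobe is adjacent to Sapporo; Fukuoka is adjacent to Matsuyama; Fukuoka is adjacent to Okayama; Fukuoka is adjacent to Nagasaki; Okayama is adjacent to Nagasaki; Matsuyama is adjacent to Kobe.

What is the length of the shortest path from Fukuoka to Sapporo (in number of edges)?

Distance 0: Fukuoka.
Distance 1: Matsuyama, Nagasaki, Okayama.
Distance 2: Kobe.
Distance 3: Sapporo — contains Sapporo.

3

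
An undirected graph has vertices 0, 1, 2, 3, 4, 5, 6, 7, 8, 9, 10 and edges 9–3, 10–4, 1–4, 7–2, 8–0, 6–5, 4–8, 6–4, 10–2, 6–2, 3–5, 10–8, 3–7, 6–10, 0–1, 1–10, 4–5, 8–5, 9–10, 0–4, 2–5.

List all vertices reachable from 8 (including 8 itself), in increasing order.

Start at 8.
Its neighbours: 0, 4, 5, 10.
Then their neighbours: 1, 2, 3, 6, 9.
Then next layer: 7.
Every vertex is now reached.

0, 1, 2, 3, 4, 5, 6, 7, 8, 9, 10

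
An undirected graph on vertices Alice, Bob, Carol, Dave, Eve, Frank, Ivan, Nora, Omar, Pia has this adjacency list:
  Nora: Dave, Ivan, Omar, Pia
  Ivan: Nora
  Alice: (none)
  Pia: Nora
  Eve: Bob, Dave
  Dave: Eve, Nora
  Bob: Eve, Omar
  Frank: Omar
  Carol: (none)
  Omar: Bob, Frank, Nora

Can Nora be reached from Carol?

No

Carol has no edges, so nothing is reachable from it.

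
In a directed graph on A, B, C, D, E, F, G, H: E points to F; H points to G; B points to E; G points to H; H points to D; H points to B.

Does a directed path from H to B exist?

Explore from H.
Distance 1: reach B, D, G.
Found B.

Yes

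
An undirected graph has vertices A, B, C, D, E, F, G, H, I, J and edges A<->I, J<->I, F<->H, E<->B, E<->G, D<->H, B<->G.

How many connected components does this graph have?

From A: component {A, I, J}.
From B: component {B, E, G}.
From C: component {C}.
From D: component {D, F, H}.
That's 4 components.

4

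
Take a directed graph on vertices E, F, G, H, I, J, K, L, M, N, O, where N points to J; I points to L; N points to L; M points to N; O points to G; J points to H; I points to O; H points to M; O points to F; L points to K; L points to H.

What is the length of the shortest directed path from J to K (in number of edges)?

5

Distance 0: J.
Distance 1: H.
Distance 2: M.
Distance 3: N.
Distance 4: L.
Distance 5: K — contains K.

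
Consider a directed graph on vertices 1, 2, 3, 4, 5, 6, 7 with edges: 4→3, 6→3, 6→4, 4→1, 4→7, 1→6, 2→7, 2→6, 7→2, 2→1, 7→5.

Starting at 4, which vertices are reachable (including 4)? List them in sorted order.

1, 2, 3, 4, 5, 6, 7

Start at 4.
Its neighbours: 1, 3, 7.
Then their neighbours: 2, 5, 6.
Every vertex is now reached.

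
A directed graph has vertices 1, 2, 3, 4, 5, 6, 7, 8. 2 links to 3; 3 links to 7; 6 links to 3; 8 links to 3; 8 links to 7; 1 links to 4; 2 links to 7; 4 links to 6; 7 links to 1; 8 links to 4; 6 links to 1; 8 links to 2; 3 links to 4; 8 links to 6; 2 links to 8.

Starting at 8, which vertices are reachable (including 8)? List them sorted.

1, 2, 3, 4, 6, 7, 8

Start at 8.
Its neighbours: 2, 3, 4, 6, 7.
Then their neighbours: 1.
Nothing further is reachable.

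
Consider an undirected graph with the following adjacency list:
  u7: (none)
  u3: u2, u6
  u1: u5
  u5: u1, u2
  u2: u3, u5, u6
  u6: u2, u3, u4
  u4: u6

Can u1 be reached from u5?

Yes

Explore from u5.
Distance 1: reach u1, u2.
Found u1.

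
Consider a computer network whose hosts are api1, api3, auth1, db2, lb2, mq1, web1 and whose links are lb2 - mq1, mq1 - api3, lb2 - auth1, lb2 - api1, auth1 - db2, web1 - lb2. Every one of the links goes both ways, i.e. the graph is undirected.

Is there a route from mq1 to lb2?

Explore from mq1.
Distance 1: reach api3, lb2.
Found lb2.

Yes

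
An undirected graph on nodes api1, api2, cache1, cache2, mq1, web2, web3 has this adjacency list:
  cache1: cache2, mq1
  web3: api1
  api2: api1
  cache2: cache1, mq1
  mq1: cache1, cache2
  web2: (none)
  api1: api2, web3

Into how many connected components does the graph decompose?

3

From api1: component {api1, api2, web3}.
From cache1: component {cache1, cache2, mq1}.
From web2: component {web2}.
That's 3 components.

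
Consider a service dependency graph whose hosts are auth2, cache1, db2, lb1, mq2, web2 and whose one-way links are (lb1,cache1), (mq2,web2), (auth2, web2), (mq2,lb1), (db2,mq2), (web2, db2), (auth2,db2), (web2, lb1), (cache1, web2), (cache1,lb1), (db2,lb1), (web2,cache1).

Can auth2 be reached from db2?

Explore from db2.
Distance 1: reach lb1, mq2.
Distance 2: reach cache1, web2.
The search from db2 is exhausted; no directed path reaches auth2.

No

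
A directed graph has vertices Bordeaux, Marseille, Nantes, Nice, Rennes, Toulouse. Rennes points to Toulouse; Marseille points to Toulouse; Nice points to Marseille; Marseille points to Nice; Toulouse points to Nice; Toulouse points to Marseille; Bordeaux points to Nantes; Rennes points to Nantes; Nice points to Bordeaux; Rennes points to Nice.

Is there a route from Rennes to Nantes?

Explore from Rennes.
Distance 1: reach Nantes, Nice, Toulouse.
Found Nantes.

Yes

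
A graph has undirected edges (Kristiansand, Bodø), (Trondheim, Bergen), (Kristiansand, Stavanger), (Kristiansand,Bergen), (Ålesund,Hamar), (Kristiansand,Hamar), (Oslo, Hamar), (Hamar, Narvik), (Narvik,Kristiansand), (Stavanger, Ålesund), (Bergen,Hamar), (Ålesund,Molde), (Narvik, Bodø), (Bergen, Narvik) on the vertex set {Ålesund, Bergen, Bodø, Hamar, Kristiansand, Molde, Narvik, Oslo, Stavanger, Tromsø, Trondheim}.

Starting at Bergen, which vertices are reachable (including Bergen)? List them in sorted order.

Start at Bergen.
Its neighbours: Hamar, Kristiansand, Narvik, Trondheim.
Then their neighbours: Ålesund, Bodø, Oslo, Stavanger.
Then next layer: Molde.
Nothing further is reachable.

Ålesund, Bergen, Bodø, Hamar, Kristiansand, Molde, Narvik, Oslo, Stavanger, Trondheim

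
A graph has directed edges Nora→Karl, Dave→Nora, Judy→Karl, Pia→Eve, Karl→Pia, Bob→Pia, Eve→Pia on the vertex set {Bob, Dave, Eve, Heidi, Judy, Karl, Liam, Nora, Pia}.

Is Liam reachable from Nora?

Explore from Nora.
Distance 1: reach Karl.
Distance 2: reach Pia.
Distance 3: reach Eve.
The search from Nora is exhausted; no directed path reaches Liam.

No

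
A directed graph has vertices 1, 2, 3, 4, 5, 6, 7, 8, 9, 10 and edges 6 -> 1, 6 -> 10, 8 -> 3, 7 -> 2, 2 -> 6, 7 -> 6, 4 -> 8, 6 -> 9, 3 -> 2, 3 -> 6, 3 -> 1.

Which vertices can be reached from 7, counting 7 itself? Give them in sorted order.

Start at 7.
Its neighbours: 2, 6.
Then their neighbours: 1, 9, 10.
Nothing further is reachable.

1, 2, 6, 7, 9, 10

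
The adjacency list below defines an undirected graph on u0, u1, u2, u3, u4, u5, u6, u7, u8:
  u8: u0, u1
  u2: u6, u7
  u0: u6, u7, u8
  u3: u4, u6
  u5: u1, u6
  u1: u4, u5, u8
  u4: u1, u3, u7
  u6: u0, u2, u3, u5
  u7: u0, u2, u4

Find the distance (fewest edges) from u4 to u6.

Distance 0: u4.
Distance 1: u1, u3, u7.
Distance 2: u0, u2, u5, u6, u8 — contains u6.

2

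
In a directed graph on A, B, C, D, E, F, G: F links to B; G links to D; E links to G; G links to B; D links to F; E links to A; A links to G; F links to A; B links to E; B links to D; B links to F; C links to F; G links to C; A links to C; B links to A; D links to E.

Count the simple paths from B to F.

B→A→C→F
B→A→G→C→F
B→A→G→D→F
B→D→E→A→C→F
B→D→E→A→G→C→F
B→D→E→G→C→F
B→D→F
B→E→A→C→F
B→E→A→G→C→F
B→E→A→G→D→F
B→E→G→C→F
B→E→G→D→F
B→F

13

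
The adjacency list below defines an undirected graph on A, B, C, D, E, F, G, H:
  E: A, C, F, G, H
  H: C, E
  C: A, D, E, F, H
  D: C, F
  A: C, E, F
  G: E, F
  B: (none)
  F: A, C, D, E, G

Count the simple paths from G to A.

G–E–A
G–E–C–A
G–E–C–D–F–A
G–E–C–F–A
G–E–F–A
G–E–F–C–A
G–E–F–D–C–A
G–E–H–C–A
... and 12 more.

20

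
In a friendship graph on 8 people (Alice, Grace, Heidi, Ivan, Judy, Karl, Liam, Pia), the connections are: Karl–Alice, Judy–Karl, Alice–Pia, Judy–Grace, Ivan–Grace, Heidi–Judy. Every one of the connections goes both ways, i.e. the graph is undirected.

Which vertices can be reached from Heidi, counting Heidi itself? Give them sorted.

Start at Heidi.
Its neighbours: Judy.
Then their neighbours: Grace, Karl.
Then next layer: Alice, Ivan.
Then next layer: Pia.
Nothing further is reachable.

Alice, Grace, Heidi, Ivan, Judy, Karl, Pia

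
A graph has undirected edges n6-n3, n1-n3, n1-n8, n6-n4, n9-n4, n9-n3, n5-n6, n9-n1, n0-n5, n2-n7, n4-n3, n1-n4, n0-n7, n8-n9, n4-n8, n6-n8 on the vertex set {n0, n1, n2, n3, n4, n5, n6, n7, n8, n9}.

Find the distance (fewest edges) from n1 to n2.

6

Distance 0: n1.
Distance 1: n3, n4, n8, n9.
Distance 2: n6.
Distance 3: n5.
Distance 4: n0.
Distance 5: n7.
Distance 6: n2 — contains n2.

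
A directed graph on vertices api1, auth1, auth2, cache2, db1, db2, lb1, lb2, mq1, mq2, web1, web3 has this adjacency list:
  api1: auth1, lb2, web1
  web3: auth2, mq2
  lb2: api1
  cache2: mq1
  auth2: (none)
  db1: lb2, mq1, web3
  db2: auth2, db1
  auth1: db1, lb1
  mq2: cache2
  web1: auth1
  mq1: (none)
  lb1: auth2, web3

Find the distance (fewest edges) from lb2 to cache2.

Distance 0: lb2.
Distance 1: api1.
Distance 2: auth1, web1.
Distance 3: db1, lb1.
Distance 4: auth2, mq1, web3.
Distance 5: mq2.
Distance 6: cache2 — contains cache2.

6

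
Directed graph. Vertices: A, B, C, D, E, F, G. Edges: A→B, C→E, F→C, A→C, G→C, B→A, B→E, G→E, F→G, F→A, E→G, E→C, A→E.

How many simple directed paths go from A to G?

A→B→E→G
A→C→E→G
A→E→G

3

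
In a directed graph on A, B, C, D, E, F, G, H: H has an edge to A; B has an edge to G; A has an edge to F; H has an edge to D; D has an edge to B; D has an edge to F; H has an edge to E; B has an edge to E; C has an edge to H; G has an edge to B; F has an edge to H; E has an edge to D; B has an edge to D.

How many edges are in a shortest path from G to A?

Distance 0: G.
Distance 1: B.
Distance 2: D, E.
Distance 3: F.
Distance 4: H.
Distance 5: A — contains A.

5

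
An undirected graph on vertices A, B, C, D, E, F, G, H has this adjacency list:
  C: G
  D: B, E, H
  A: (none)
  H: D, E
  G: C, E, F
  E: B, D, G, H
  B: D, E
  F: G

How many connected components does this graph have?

From A: component {A}.
From B: component {B, C, D, E, F, G, H}.
That's 2 components.

2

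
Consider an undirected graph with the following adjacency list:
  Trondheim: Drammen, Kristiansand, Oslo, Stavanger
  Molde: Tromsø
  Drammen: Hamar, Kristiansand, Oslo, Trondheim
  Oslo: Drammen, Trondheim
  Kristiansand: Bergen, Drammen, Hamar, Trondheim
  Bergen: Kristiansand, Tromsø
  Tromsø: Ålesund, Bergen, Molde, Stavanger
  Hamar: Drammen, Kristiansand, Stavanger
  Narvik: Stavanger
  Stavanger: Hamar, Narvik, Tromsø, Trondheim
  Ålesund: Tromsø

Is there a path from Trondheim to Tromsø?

Explore from Trondheim.
Distance 1: reach Drammen, Kristiansand, Oslo, Stavanger.
Distance 2: reach Bergen, Hamar, Narvik, Tromsø.
Found Tromsø.

Yes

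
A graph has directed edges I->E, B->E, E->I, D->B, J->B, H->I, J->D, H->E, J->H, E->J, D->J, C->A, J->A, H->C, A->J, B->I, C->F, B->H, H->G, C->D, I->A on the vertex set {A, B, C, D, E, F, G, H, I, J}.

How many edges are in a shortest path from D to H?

2

Distance 0: D.
Distance 1: B, J.
Distance 2: A, E, H, I — contains H.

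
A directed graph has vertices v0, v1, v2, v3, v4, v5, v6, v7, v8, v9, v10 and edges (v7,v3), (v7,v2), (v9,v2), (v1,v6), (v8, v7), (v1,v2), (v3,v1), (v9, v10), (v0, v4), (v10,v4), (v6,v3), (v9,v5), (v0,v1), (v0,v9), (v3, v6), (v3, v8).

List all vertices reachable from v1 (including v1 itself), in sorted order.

v1, v2, v3, v6, v7, v8

Start at v1.
Its neighbours: v2, v6.
Then their neighbours: v3.
Then next layer: v8.
Then next layer: v7.
Nothing further is reachable.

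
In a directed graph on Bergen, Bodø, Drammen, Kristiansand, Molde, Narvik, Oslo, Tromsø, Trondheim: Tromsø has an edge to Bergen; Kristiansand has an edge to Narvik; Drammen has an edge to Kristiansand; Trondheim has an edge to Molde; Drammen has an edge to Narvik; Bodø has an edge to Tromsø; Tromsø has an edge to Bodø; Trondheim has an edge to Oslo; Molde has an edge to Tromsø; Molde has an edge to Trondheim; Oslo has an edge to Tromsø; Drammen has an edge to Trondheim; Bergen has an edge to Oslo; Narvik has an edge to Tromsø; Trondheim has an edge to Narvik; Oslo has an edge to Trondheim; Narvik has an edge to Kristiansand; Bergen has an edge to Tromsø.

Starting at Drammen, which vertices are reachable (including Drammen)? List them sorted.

Bergen, Bodø, Drammen, Kristiansand, Molde, Narvik, Oslo, Tromsø, Trondheim

Start at Drammen.
Its neighbours: Kristiansand, Narvik, Trondheim.
Then their neighbours: Molde, Oslo, Tromsø.
Then next layer: Bergen, Bodø.
Every vertex is now reached.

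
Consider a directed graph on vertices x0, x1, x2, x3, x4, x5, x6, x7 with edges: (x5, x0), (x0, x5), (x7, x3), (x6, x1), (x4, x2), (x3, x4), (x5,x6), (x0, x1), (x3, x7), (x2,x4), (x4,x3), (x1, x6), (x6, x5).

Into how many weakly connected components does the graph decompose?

From x0: component {x0, x1, x5, x6}.
From x2: component {x2, x3, x4, x7}.
That's 2 components.

2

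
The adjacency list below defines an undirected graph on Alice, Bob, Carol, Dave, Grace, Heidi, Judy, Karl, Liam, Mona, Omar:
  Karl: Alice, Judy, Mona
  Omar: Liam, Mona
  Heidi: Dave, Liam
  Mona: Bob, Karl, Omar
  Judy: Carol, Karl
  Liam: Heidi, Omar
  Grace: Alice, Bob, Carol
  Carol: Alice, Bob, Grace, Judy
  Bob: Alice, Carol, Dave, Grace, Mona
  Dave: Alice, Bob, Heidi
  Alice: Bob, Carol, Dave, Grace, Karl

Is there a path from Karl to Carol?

Yes

Explore from Karl.
Distance 1: reach Alice, Judy, Mona.
Distance 2: reach Bob, Carol, Dave, Grace, Omar.
Found Carol.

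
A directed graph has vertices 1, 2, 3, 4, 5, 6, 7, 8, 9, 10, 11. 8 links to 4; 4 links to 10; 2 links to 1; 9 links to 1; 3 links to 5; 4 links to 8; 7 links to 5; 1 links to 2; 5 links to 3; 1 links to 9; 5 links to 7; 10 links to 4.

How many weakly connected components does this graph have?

5

From 1: component {1, 2, 9}.
From 3: component {3, 5, 7}.
From 4: component {4, 8, 10}.
From 6: component {6}.
From 11: component {11}.
That's 5 components.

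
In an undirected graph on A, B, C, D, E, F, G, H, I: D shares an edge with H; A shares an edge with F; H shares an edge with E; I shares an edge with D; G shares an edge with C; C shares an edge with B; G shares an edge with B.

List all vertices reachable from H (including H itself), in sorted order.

Start at H.
Its neighbours: D, E.
Then their neighbours: I.
Nothing further is reachable.

D, E, H, I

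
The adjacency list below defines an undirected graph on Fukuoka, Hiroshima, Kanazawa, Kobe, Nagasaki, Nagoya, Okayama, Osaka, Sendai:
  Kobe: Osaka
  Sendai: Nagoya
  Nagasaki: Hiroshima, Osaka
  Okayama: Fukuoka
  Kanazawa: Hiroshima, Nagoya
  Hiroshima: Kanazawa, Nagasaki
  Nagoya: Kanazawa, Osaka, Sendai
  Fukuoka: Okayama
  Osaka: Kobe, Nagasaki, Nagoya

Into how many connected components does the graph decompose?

2

From Fukuoka: component {Fukuoka, Okayama}.
From Hiroshima: component {Hiroshima, Kanazawa, Kobe, Nagasaki, Nagoya, Osaka, Sendai}.
That's 2 components.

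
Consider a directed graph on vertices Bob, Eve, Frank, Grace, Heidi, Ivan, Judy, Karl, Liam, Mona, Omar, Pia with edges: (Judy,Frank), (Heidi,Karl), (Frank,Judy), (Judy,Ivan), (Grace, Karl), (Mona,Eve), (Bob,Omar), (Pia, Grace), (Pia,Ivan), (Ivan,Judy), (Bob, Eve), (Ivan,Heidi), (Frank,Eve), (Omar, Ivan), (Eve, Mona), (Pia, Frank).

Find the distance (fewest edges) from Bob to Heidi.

3

Distance 0: Bob.
Distance 1: Eve, Omar.
Distance 2: Ivan, Mona.
Distance 3: Heidi, Judy — contains Heidi.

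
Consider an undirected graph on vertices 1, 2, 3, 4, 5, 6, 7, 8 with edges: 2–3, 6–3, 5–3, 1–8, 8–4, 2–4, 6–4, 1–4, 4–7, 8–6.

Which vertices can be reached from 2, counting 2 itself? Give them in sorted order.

1, 2, 3, 4, 5, 6, 7, 8

Start at 2.
Its neighbours: 3, 4.
Then their neighbours: 1, 5, 6, 7, 8.
Every vertex is now reached.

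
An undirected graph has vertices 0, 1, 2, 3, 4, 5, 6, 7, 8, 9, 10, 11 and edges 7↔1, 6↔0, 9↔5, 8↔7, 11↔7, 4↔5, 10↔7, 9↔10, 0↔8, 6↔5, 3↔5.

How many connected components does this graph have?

From 0: component {0, 1, 3, 4, 5, 6, 7, 8, 9, 10, 11}.
From 2: component {2}.
That's 2 components.

2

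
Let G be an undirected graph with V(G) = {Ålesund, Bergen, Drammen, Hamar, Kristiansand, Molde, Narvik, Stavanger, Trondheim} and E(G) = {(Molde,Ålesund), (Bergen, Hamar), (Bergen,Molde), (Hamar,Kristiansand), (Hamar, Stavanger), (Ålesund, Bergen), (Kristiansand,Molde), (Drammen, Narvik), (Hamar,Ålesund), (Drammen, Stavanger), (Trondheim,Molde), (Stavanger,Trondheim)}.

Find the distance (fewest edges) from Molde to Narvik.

4

Distance 0: Molde.
Distance 1: Ålesund, Bergen, Kristiansand, Trondheim.
Distance 2: Hamar, Stavanger.
Distance 3: Drammen.
Distance 4: Narvik — contains Narvik.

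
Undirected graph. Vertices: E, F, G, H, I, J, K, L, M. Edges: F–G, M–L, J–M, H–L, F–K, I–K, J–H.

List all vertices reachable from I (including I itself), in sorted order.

F, G, I, K

Start at I.
Its neighbours: K.
Then their neighbours: F.
Then next layer: G.
Nothing further is reachable.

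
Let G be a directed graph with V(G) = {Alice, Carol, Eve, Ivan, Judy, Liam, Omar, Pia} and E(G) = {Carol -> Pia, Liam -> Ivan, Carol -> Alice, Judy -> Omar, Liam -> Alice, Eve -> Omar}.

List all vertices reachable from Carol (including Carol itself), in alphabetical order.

Start at Carol.
Its neighbours: Alice, Pia.
Nothing further is reachable.

Alice, Carol, Pia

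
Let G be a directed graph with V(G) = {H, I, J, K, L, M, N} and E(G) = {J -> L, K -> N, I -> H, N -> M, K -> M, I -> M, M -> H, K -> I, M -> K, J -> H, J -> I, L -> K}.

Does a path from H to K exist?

No

H has no outgoing edges, so nothing is reachable from it.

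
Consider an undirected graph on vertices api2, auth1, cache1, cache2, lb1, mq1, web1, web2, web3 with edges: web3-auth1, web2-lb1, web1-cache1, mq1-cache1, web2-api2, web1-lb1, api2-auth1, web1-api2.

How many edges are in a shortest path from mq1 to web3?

Distance 0: mq1.
Distance 1: cache1.
Distance 2: web1.
Distance 3: api2, lb1.
Distance 4: auth1, web2.
Distance 5: web3 — contains web3.

5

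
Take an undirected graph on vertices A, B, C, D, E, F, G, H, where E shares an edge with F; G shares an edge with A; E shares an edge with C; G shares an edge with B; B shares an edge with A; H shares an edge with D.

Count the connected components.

From A: component {A, B, G}.
From C: component {C, E, F}.
From D: component {D, H}.
That's 3 components.

3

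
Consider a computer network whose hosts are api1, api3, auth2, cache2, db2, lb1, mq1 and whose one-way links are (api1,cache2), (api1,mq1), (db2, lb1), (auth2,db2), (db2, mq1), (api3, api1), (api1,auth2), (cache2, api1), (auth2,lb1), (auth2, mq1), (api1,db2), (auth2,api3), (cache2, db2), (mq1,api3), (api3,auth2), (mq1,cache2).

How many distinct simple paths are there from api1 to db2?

6

api1→auth2→db2
api1→auth2→mq1→cache2→db2
api1→cache2→db2
api1→db2
api1→mq1→api3→auth2→db2
api1→mq1→cache2→db2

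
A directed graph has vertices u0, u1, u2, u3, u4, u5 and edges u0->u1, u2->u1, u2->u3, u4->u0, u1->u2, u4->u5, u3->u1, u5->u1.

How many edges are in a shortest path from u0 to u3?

Distance 0: u0.
Distance 1: u1.
Distance 2: u2.
Distance 3: u3 — contains u3.

3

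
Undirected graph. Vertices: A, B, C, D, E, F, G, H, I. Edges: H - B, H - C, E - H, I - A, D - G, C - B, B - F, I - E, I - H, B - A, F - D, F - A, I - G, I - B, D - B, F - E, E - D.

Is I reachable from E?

Explore from E.
Distance 1: reach D, F, H, I.
Found I.

Yes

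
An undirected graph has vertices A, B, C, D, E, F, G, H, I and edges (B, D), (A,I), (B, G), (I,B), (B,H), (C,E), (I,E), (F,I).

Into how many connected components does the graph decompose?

1

From A: component {A, B, C, D, E, F, G, H, I}.
That's 1 component.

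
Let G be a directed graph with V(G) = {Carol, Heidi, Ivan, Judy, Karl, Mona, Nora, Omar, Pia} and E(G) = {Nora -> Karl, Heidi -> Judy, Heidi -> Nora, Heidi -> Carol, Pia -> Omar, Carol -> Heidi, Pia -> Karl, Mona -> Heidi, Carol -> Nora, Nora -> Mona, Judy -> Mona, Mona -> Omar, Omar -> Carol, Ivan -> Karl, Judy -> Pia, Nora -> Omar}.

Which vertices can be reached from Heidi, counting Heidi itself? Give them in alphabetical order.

Carol, Heidi, Judy, Karl, Mona, Nora, Omar, Pia

Start at Heidi.
Its neighbours: Carol, Judy, Nora.
Then their neighbours: Karl, Mona, Omar, Pia.
Nothing further is reachable.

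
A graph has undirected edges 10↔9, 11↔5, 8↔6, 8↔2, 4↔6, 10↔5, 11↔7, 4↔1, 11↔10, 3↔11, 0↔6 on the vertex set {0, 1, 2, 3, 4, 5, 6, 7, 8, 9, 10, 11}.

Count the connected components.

2

From 0: component {0, 1, 2, 4, 6, 8}.
From 3: component {3, 5, 7, 9, 10, 11}.
That's 2 components.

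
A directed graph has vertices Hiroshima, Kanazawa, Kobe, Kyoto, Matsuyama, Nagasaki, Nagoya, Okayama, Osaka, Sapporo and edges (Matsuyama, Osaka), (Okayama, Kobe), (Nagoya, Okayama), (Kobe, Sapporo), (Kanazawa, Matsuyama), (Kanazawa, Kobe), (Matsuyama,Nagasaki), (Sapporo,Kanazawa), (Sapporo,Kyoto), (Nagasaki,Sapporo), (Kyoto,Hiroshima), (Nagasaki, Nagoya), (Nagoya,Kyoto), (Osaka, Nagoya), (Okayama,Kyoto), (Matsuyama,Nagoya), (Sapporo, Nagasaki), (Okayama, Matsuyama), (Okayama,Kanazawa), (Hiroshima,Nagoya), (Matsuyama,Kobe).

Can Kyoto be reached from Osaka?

Explore from Osaka.
Distance 1: reach Nagoya.
Distance 2: reach Kyoto, Okayama.
Found Kyoto.

Yes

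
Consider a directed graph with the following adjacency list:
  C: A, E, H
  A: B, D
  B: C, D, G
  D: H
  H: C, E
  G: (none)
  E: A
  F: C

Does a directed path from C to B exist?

Explore from C.
Distance 1: reach A, E, H.
Distance 2: reach B, D.
Found B.

Yes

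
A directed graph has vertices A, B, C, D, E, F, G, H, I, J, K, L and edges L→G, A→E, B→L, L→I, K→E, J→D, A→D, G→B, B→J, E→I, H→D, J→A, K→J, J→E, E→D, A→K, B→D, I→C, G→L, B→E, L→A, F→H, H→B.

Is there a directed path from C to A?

C has no outgoing edges, so nothing is reachable from it.

No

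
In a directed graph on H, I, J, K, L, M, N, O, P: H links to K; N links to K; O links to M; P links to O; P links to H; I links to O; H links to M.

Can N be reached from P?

No

Explore from P.
Distance 1: reach H, O.
Distance 2: reach K, M.
The search from P is exhausted; no directed path reaches N.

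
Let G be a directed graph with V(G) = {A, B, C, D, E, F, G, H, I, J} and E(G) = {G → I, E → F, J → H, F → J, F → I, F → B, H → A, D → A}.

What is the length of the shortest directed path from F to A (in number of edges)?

Distance 0: F.
Distance 1: B, I, J.
Distance 2: H.
Distance 3: A — contains A.

3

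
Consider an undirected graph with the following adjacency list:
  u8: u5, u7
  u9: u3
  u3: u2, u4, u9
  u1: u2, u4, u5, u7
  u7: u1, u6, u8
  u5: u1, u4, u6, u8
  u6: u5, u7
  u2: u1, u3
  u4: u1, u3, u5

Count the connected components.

From u1: component {u1, u2, u3, u4, u5, u6, u7, u8, u9}.
That's 1 component.

1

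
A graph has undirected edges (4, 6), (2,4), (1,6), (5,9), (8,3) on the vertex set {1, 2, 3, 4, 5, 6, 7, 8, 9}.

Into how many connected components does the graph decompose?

From 1: component {1, 2, 4, 6}.
From 3: component {3, 8}.
From 5: component {5, 9}.
From 7: component {7}.
That's 4 components.

4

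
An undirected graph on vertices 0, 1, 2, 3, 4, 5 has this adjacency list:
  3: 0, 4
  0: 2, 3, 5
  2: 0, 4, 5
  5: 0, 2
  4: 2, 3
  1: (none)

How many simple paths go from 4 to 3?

3

4–2–0–3
4–2–5–0–3
4–3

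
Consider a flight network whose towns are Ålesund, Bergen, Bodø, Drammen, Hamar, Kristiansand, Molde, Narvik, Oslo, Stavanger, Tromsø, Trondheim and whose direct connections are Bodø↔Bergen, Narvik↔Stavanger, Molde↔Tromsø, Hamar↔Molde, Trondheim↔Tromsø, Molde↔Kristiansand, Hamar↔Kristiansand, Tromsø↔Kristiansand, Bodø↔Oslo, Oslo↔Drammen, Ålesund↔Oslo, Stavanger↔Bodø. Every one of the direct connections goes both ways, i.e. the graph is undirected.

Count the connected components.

2

From Ålesund: component {Ålesund, Bergen, Bodø, Drammen, Narvik, Oslo, Stavanger}.
From Hamar: component {Hamar, Kristiansand, Molde, Tromsø, Trondheim}.
That's 2 components.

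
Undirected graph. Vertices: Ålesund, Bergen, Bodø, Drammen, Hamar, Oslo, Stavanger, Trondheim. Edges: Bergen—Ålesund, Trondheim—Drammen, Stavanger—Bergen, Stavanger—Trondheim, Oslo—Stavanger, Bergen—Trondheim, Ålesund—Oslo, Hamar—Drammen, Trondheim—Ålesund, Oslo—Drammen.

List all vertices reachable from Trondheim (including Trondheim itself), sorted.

Start at Trondheim.
Its neighbours: Ålesund, Bergen, Drammen, Stavanger.
Then their neighbours: Hamar, Oslo.
Nothing further is reachable.

Ålesund, Bergen, Drammen, Hamar, Oslo, Stavanger, Trondheim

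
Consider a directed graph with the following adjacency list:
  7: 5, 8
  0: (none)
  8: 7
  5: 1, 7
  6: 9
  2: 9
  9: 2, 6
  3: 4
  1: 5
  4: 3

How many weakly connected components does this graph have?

From 0: component {0}.
From 1: component {1, 5, 7, 8}.
From 2: component {2, 6, 9}.
From 3: component {3, 4}.
That's 4 components.

4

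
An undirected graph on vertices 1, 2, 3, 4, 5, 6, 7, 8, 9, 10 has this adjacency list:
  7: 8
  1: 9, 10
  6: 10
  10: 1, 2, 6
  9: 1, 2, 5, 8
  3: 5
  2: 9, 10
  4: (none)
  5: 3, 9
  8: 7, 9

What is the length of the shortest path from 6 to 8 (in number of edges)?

Distance 0: 6.
Distance 1: 10.
Distance 2: 1, 2.
Distance 3: 9.
Distance 4: 5, 8 — contains 8.

4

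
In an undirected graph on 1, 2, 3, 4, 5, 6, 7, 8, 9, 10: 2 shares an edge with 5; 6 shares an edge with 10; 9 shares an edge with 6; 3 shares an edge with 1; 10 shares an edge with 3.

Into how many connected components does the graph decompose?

From 1: component {1, 3, 6, 9, 10}.
From 2: component {2, 5}.
From 4: component {4}.
From 7: component {7}.
From 8: component {8}.
That's 5 components.

5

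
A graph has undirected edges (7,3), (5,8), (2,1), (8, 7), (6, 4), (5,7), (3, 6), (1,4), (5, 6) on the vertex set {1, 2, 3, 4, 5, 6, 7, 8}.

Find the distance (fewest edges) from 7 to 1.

4

Distance 0: 7.
Distance 1: 3, 5, 8.
Distance 2: 6.
Distance 3: 4.
Distance 4: 1 — contains 1.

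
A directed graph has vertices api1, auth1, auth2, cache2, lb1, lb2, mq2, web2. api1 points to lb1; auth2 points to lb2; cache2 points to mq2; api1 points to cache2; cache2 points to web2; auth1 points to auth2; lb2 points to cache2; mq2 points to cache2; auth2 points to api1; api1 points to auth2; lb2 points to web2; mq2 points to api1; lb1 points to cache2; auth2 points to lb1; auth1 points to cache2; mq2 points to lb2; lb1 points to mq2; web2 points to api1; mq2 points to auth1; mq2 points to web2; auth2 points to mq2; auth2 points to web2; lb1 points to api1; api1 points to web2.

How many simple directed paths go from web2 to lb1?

3

web2→api1→auth2→lb1
web2→api1→cache2→mq2→auth1→auth2→lb1
web2→api1→lb1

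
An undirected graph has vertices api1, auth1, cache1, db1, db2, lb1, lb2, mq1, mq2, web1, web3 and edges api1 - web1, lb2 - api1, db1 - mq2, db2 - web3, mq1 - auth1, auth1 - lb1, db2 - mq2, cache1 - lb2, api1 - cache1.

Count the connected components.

3

From api1: component {api1, cache1, lb2, web1}.
From auth1: component {auth1, lb1, mq1}.
From db1: component {db1, db2, mq2, web3}.
That's 3 components.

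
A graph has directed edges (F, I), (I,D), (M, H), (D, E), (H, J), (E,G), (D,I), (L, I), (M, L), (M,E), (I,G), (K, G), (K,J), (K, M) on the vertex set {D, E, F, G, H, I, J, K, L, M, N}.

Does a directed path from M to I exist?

Yes

Explore from M.
Distance 1: reach E, H, L.
Distance 2: reach G, I, J.
Found I.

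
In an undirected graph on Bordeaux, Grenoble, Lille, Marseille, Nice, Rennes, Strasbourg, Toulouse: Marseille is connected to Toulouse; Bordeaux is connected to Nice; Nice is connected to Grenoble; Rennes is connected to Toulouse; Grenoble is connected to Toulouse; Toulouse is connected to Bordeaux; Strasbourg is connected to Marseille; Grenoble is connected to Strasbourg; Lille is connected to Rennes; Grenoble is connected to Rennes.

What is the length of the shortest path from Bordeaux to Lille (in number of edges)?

3

Distance 0: Bordeaux.
Distance 1: Nice, Toulouse.
Distance 2: Grenoble, Marseille, Rennes.
Distance 3: Lille, Strasbourg — contains Lille.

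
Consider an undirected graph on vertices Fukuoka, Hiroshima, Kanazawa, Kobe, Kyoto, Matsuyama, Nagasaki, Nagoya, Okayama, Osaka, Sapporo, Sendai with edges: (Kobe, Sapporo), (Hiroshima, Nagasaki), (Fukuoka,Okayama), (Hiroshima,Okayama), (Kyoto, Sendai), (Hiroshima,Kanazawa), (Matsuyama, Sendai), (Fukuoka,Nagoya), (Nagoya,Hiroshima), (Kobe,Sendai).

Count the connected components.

From Fukuoka: component {Fukuoka, Hiroshima, Kanazawa, Nagasaki, Nagoya, Okayama}.
From Kobe: component {Kobe, Kyoto, Matsuyama, Sapporo, Sendai}.
From Osaka: component {Osaka}.
That's 3 components.

3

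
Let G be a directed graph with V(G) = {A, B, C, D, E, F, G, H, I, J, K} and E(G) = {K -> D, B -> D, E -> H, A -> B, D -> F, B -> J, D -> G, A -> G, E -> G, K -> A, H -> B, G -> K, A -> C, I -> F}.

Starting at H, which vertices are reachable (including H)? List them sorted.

A, B, C, D, F, G, H, J, K

Start at H.
Its neighbours: B.
Then their neighbours: D, J.
Then next layer: F, G.
Then next layer: K.
Then next layer: A.
Then next layer: C.
Nothing further is reachable.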